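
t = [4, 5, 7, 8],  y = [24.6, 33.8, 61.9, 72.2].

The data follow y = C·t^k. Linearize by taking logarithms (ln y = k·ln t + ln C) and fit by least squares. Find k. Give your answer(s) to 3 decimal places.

k = 1.602

Let Y = ln y. Fitting Y = k·ln t + ln C by least squares:
XᵀX = [[12.6227, 7.0211]; [7.0211, 4]], rhs = [27.0326, 15.1282]ᵀ  (here Σln t = 7.0211, Σ(ln t)² = 12.6227, Σln y = 15.1282, Σln t·ln y = 27.0326).
Δ = 12.6227·4 − (7.0211)² = 1.1954; k = (27.0326·4 − 7.0211·15.1282)/1.1954 = 1.60157, ln C = (12.6227·15.1282 − 7.0211·27.0326)/1.1954 = 0.97084.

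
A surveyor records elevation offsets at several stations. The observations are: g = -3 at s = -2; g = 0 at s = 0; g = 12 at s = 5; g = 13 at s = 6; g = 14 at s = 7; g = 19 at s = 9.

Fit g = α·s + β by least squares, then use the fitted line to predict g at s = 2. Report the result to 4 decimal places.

From the data, Σs·s = 195, Σs = 25, Σ1 = 6.
Moment sums: Σs·g = 413, Σg = 55.
XᵀX·[α, β]ᵀ = Xᵀg becomes [[195, 25]; [25, 6]]·[α, β]ᵀ = [413, 55]ᵀ.
Eliminating β: 6·(row 1) − 25·(row 2) gives 545·α = 6·413 − 25·55 = 1103, so α = 1103/545.
Then β = (55 − 25·(1103/545))/6 = 80/109.
At s = 2: ĝ = (1103/545)·(2) + (80/109)·(1) = 2606/545.

ĝ = 4.7817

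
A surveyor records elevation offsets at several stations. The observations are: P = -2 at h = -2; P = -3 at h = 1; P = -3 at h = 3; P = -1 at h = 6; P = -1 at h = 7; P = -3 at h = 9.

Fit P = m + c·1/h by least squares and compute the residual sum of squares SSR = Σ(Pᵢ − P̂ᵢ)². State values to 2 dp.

XᵀX·[m, c]ᵀ = XᵀP reads: 6·m + (79/63)·c = -13;  (79/63)·m + (11285/7938)·c = -51/14.
Determinant 6·(11285/7938) − (79/63)² = 27614/3969.
m = ((-13)·(11285/7938) − (79/63)·(-51/14))/(27614/3969) = -27611/13807; c = (6·(-51/14) − (79/63)·(-13))/(27614/3969) = -11025/13807.
Residuals: -11031/27614, -2785/13807, -10135/13807, 31283/27614, 15379/13807, -12585/13807; SSR = 113051/27614.

SSR = 4.09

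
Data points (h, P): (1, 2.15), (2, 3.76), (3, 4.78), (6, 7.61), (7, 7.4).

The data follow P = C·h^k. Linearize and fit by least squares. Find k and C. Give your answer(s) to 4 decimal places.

k = 0.6494, C = 2.2679

With ln Pᵢ as the transformed response and ln hᵢ as the regressor:
XᵀX = [[8.6844, 5.5294]; [5.5294, 5]], rhs = [10.1677, 7.6853]ᵀ  (here Σln h = 5.5294, Σ(ln h)² = 8.6844, Σln P = 7.6853, Σln h·ln P = 10.1677).
Solving (det = 12.8473): k = 0.64944, ln C = 0.81885, so C = exp(0.81885) = 2.26788.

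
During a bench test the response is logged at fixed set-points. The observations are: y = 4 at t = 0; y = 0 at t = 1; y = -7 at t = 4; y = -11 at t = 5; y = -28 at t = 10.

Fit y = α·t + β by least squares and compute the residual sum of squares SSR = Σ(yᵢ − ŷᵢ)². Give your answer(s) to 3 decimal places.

XᵀX·[α, β]ᵀ = Xᵀy reads: 142·α + 20·β = -363;  20·α + 5·β = -42.
(Σt·t = 142, Σt = 20, Σ1 = 5, Σt·y = -363, Σy = -42.)
det = 142·5 − 20² = 310.
α = ((-363)·5 − 20·(-42))/310 = -195/62; β = (142·(-42) − 20·(-363))/310 = 648/155.
Residuals: -28/155, -321/310, 7/5, 169/310, -113/155; SSR = 1207/310.

SSR = 3.894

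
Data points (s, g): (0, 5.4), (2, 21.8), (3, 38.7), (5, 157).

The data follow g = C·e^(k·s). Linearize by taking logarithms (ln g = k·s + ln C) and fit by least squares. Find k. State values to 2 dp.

With ln gᵢ as the transformed response and sᵢ as the regressor:
AᵀA = [[38.0000, 10.0000]; [10.0000, 4]], rhs = [42.4126, 13.4804]ᵀ  (here Σs = 10.0000, Σ(s)² = 38.0000, Σln g = 13.4804, Σs·ln g = 42.4126).
Solving (det = 52.0000): k = 0.67012, ln C = 1.69479.

k = 0.67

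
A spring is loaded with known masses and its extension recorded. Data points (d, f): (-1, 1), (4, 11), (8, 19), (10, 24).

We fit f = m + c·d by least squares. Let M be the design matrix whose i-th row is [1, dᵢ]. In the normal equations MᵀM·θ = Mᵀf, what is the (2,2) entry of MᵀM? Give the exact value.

Row 2 ↔ basis d, column 2 ↔ basis d, so (MᵀM)_{2,2} = Σᵢ (d)·(d) = (-1)·(-1) + (4)·(4) + (8)·(8) + (10)·(10) = 181.

181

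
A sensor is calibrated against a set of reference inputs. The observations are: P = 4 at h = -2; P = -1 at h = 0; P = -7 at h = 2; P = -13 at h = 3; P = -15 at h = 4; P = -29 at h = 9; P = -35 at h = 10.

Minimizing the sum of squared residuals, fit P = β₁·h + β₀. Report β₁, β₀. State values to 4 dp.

With design matrix X, XᵀX = [[214, 26]; [26, 7]] and XᵀP = [-732, -96]ᵀ.
Determinant 214·7 − 26² = 822.
β₁ = ((-732)·7 − 26·(-96))/822 = -438/137; β₀ = (214·(-96) − 26·(-732))/822 = -252/137.

β₁ = -3.1971, β₀ = -1.8394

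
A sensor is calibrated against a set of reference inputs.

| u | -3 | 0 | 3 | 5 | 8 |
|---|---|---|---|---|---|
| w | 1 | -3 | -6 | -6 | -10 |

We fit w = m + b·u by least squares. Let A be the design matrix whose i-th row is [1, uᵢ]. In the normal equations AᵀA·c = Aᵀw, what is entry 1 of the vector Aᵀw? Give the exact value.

-24

Entry 1 ↔ basis 1, so (Aᵀw)_{1} = Σᵢ wᵢ = (1)·(1) + (1)·(-3) + (1)·(-6) + (1)·(-6) + (1)·(-10) = -24.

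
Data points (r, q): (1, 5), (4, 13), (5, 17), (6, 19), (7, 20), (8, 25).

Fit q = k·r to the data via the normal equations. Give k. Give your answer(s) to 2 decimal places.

Normal-equation sums: Σr·r = 191.
And Σr·q = 596.
Normal equations: [[191]]·[k]ᵀ = [596]ᵀ.
k = 596/191 = 3.12042.

k = 3.12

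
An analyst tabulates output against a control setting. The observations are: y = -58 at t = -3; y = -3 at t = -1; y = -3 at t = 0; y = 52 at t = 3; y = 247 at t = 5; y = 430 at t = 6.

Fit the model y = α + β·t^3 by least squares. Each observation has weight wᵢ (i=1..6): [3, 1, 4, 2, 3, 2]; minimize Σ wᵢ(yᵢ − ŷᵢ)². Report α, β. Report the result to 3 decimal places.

Setting ∂/∂α … = 0 gives: 15·α + 779·β = 1516;  779·α + 143833·β = 285894.
Eliminating β: 143833·(row 1) − 779·(row 2) gives 1550654·α = 143833·1516 − 779·285894 = -4660598, so α = -2330299/775327.
Then β = (285894 − 779·(-2330299/775327))/143833 = 1553723/775327.

α = -3.006, β = 2.004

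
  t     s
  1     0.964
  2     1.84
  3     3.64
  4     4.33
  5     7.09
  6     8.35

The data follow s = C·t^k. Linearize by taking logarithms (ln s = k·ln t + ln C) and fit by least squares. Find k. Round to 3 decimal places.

Let Y = ln s. Fitting Y = k·ln t + ln C by least squares:
XᵀX = [[9.4099, 6.5793]; [6.5793, 6]], rhs = [10.8287, 7.4116]ᵀ  (here Σln t = 6.5793, Σ(ln t)² = 9.4099, Σln s = 7.4116, Σln t·ln s = 10.8287).
Δ = 9.4099·6 − (6.5793)² = 13.1729; k = (10.8287·6 − 6.5793·7.4116)/13.1729 = 1.23052, ln C = (9.4099·7.4116 − 6.5793·10.8287)/13.1729 = -0.11405.

k = 1.231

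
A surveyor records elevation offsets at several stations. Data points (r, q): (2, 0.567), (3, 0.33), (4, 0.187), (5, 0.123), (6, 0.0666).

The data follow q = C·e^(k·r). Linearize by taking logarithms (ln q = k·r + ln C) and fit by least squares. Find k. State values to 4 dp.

k = -0.5270

Let Y = ln q. Fitting Y = k·r + ln C by least squares:
Sums: Σr = 20.0000, Σ(r)² = 90.0000, Σln q = -8.1573, Σr·ln q = -37.8995.
Normal system: [[90.0000, 20.0000]; [20.0000, 5]]·[k, ln C]ᵀ = [-37.8995, -8.1573]ᵀ.
Solving (det = 50.0000): k = -0.52702, ln C = 0.47662.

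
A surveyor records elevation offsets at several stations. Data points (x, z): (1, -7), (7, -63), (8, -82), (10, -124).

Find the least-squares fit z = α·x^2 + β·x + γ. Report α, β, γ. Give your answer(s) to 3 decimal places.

α = -1.199, β = 0.172, γ = -5.948

Sums needed: Σx^2·x^2 = 16498, Σx^2·x = 1856, Σx^2 = 214, Σx·x = 214, Σx = 26, Σ1 = 4.
And Σx^2·z = -20742, Σx·z = -2344, Σz = -276.
Normal equations: [[16498, 1856, 214]; [1856, 214, 26]; [214, 26, 4]]·[α, β, γ]ᵀ = [-20742, -2344, -276]ᵀ.
Inverting the 3×3 Gram matrix, [α, β, γ]ᵀ = [-439/366, 21/122, -2177/366]ᵀ.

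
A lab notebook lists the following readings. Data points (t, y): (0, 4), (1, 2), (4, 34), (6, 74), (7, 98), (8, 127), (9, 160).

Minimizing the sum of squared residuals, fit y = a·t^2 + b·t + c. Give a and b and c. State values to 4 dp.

a = 1.9290, b = 0.1905, c = 2.2663

Compute the Gram sums: Σt^2·t^2 = 14611, Σt^2·t = 1865, Σt^2 = 247, Σt·t = 247, Σt = 35, Σ1 = 7.
Moment sums: Σt^2·y = 29100, Σt·y = 3724, Σy = 499.
Solving the 3×3 system (Gaussian elimination) gives a = 20683/10722, b = 6127/32166, c = 36449/16083.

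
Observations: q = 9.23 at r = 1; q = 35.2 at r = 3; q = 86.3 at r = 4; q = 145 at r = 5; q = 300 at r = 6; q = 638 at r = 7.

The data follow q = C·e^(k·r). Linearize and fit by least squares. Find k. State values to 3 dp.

k = 0.703

With ln qᵢ as the transformed response and rᵢ as the regressor:
Over the data: Σr = 26.0000, Σ(r)² = 136.0000, Σln q = 27.3802, Σr·ln q = 135.0516.
Normal system: [[136.0000, 26.0000]; [26.0000, 6]]·[k, ln C]ᵀ = [135.0516, 27.3802]ᵀ.
Δ = 136.0000·6 − (26.0000)² = 140.0000; k = (135.0516·6 − 26.0000·27.3802)/140.0000 = 0.70304, ln C = (136.0000·27.3802 − 26.0000·135.0516)/140.0000 = 1.51688.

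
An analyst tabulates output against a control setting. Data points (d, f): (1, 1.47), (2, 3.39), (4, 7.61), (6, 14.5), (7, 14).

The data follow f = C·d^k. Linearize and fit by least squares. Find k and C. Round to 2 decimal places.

Taking logs, ln f = k·ln d + ln C, so regress ln f on ln d.
Σln d = 5.8171, Σ(ln d)² = 9.3992, Σln f = 8.9488, Σln d·ln f = 13.5864.
Equations: 9.3992·k + 5.8171·ln C = 13.5864;  5.8171·k + 5·ln C = 8.9488.
Δ = 9.3992·5 − (5.8171)² = 13.1574; k = (13.5864·5 − 5.8171·8.9488)/13.1574 = 1.20665, ln C = (9.3992·8.9488 − 5.8171·13.5864)/13.1574 = 0.38591, so C = exp(0.38591) = 1.47096.

k = 1.21, C = 1.47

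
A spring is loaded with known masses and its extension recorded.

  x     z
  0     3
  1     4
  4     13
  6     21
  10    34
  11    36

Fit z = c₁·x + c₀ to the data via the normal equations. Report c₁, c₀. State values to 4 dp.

Entries of MᵀM: Σx·x = 274, Σx = 32, Σ1 = 6.
For Mᵀz: Σx·z = 918, Σz = 111.
Normal equations: [[274, 32]; [32, 6]]·[c₁, c₀]ᵀ = [918, 111]ᵀ.
Δ = 274·6 − 32² = 620.
c₁ = (918·6 − 32·111)/620 = 489/155; c₀ = (274·111 − 32·918)/620 = 519/310.

c₁ = 3.1548, c₀ = 1.6742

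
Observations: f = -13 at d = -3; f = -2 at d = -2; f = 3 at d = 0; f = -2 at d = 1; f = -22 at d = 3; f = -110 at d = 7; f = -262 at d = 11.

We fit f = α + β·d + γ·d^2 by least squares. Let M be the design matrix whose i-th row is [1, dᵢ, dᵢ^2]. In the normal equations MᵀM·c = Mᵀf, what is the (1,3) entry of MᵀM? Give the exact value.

Row 1 ↔ basis 1, column 3 ↔ basis d^2, so (MᵀM)_{1,3} = Σᵢ d^2 = (1)·(9) + (1)·(4) + (1)·(0) + (1)·(1) + (1)·(9) + (1)·(49) + (1)·(121) = 193.

193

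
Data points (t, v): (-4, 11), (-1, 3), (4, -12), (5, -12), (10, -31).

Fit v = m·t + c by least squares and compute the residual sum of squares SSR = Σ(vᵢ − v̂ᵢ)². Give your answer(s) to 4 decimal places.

The normal equations are: 158·m + 14·c = -465;  14·m + 5·c = -41.
(Σt·t = 158, Σt = 14, Σ1 = 5, Σt·v = -465, Σv = -41.)
Determinant 158·5 − 14² = 594.
m = ((-465)·5 − 14·(-41))/594 = -1751/594; c = (158·(-41) − 14·(-465))/594 = 16/297.
Residuals: -251/297, -1/594, -26/99, 145/54, -52/33; SSR = 6223/594.

SSR = 10.4764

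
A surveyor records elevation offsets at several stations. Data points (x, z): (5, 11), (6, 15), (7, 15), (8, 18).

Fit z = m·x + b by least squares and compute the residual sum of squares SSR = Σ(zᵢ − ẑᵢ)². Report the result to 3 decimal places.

SSR = 2.700

Forming MᵀM = [[174, 26]; [26, 4]] and Mᵀz = [394, 59]ᵀ gives MᵀM·[m, b]ᵀ = Mᵀz.
det = 174·4 − 26² = 20.
m = (394·4 − 26·59)/20 = 21/10; b = (174·59 − 26·394)/20 = 11/10.
Residuals: -3/5, 13/10, -4/5, 1/10; SSR = 27/10.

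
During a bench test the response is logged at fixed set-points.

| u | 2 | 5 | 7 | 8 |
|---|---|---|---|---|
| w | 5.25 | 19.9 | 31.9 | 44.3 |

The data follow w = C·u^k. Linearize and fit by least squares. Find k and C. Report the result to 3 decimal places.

k = 1.498, C = 1.832

With ln wᵢ as the transformed response and ln uᵢ as the regressor:
XᵀX = [[11.1814, 6.3279]; [6.3279, 4]], rhs = [20.5838, 11.9025]ᵀ  (here Σln u = 6.3279, Σ(ln u)² = 11.1814, Σln w = 11.9025, Σln u·ln w = 20.5838).
Solving (det = 4.6828): k = 1.49843, ln C = 0.60514, so C = exp(0.60514) = 1.83151.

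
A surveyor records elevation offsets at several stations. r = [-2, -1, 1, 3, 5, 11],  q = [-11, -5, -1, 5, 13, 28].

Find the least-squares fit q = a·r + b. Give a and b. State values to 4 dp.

a = 2.9409, b = -3.4993

Compute the Gram sums: Σr·r = 161, Σr = 17, Σ1 = 6.
Moment sums: Σr·q = 414, Σq = 29.
Normal equations: [[161, 17]; [17, 6]]·[a, b]ᵀ = [414, 29]ᵀ.
Eliminating b: 6·(row 1) − 17·(row 2) gives 677·a = 6·414 − 17·29 = 1991, so a = 1991/677.
Then b = (29 − 17·(1991/677))/6 = -2369/677.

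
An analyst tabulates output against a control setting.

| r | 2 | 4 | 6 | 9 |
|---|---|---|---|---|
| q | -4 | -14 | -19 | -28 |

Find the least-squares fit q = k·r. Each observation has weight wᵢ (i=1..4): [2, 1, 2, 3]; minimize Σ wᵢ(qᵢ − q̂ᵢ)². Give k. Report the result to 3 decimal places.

Normal-equation sums: Σwᵢ·r·r = 339.
Moment sums: Σwᵢ·r·q = -1056.
Hence k = -1056 / 339 ≈ -3.11504.

k = -3.115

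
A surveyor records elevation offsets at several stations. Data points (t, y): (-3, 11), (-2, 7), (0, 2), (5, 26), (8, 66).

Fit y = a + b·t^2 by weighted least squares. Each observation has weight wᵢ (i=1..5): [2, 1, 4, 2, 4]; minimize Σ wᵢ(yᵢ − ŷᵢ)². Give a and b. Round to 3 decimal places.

Setting ∂/∂a … = 0 gives: 13·a + 328·b = 353;  328·a + 17812·b = 18422.
Δ = 13·17812 − 328² = 123972.
a = (353·17812 − 328·18422)/123972 = 20435/10331; b = (13·18422 − 328·353)/123972 = 20617/20662.

a = 1.978, b = 0.998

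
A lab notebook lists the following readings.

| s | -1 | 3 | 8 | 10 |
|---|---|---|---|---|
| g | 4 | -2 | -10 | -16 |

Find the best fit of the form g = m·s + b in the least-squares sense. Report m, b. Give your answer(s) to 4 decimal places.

Forming AᵀA = [[174, 20]; [20, 4]] and Aᵀg = [-250, -24]ᵀ gives AᵀA·[m, b]ᵀ = Aᵀg.
Eliminating b: 4·(row 1) − 20·(row 2) gives 296·m = 4·(-250) − 20·(-24) = -520, so m = -65/37.
Then b = ((-24) − 20·(-65/37))/4 = 103/37.

m = -1.7568, b = 2.7838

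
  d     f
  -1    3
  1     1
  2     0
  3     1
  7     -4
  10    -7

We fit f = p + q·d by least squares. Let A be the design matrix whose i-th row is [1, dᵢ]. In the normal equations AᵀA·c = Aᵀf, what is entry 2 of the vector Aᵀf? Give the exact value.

Entry 2 ↔ basis d, so (Aᵀf)_{2} = Σᵢ (d)·fᵢ = (-1)·(3) + (1)·(1) + (2)·(0) + (3)·(1) + (7)·(-4) + (10)·(-7) = -97.

-97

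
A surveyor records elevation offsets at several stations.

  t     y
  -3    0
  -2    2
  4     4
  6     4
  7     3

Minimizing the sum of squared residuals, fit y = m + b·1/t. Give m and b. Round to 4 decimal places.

With design matrix A, AᵀA = [[5, -23/84]; [-23/84, 3329/7056]] and Aᵀy = [13, 23/21]ᵀ.
Determinant 5·(3329/7056) − (-23/84)² = 1343/588.
m = (13·(3329/7056) − (-23/84)·(23/21))/(1343/588) = 15131/5372; b = (5·(23/21) − (-23/84)·13)/(1343/588) = 5313/1343.

m = 2.8166, b = 3.9561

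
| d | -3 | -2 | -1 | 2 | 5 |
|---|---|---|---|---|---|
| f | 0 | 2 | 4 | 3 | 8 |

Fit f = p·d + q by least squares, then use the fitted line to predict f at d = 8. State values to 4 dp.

f̂ = 9.7056

AᵀA·[p, q]ᵀ = Aᵀf reads: 43·p + 1·q = 38;  1·p + 5·q = 17.
(Σd·d = 43, Σd = 1, Σ1 = 5, Σd·f = 38, Σf = 17.)
Δ = 43·5 − 1² = 214.
p = (38·5 − 1·17)/214 = 173/214; q = (43·17 − 1·38)/214 = 693/214.
At d = 8: f̂ = (173/214)·(8) + (693/214)·(1) = 2077/214.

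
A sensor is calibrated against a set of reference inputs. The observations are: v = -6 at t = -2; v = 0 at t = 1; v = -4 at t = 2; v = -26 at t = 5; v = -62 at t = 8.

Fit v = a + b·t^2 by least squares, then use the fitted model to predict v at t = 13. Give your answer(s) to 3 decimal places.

v̂ = -163.938

Forming MᵀM = [[5, 98]; [98, 4754]] and Mᵀv = [-98, -4658]ᵀ gives MᵀM·[a, b]ᵀ = Mᵀv.
Δ = 5·4754 − 98² = 14166.
a = ((-98)·4754 − 98·(-4658))/14166 = -1568/2361; b = (5·(-4658) − 98·(-98))/14166 = -2281/2361.
At t = 13: v̂ = (-1568/2361)·(1) + (-2281/2361)·(169) = -129019/787.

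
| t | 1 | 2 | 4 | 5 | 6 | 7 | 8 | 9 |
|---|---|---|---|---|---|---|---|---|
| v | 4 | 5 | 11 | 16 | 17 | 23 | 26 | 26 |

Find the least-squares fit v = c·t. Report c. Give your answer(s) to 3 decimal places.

c = 3.054

Entries of XᵀX: Σt·t = 276.
For Xᵀv: Σt·v = 843.
So XᵀX·[c]ᵀ = Xᵀv: [[276]]·[c]ᵀ = [843]ᵀ.
c = 843/276 = 3.05435.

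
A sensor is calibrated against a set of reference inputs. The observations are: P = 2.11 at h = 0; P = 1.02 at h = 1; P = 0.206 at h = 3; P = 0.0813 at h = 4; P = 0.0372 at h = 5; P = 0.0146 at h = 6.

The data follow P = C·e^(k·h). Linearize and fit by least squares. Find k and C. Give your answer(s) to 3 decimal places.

With ln Pᵢ as the transformed response and hᵢ as the regressor:
XᵀX = [[87.0000, 19.0000]; [19.0000, 6]], rhs = [-56.5759, -10.8412]ᵀ  (here Σh = 19.0000, Σ(h)² = 87.0000, Σln P = -10.8412, Σh·ln P = -56.5759).
Solving (det = 161.0000): k = -0.82903, ln C = 0.81838, so C = exp(0.81838) = 2.26683.

k = -0.829, C = 2.267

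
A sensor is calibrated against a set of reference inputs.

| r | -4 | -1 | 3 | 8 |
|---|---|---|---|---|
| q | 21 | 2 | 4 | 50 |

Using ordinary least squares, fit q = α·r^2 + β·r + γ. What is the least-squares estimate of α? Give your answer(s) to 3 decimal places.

α = 0.970

With design matrix A, AᵀA = [[4434, 474, 90]; [474, 90, 6]; [90, 6, 4]] and Aᵀq = [3574, 326, 77]ᵀ.
Solving the 3×3 system (Gaussian elimination) gives α = 12967/13368, β = -19529/13368, γ = -855/2228.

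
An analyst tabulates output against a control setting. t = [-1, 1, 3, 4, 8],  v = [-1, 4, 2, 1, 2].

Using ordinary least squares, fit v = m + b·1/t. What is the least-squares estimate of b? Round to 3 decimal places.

b = 2.410

The normal equations are: 5·m + (17/24)·b = 8;  (17/24)·m + (1261/576)·b = 37/6.
(Σ1 = 5, Σ1/t = 17/24, Σ1/t·1/t = 1261/576, Σv = 8, Σ1/t·v = 37/6.)
Determinant 5·(1261/576) − (17/24)² = 94/9.
m = (8·(1261/576) − (17/24)·(37/6))/(94/9) = 1893/1504; b = (5·(37/6) − (17/24)·8)/(94/9) = 453/188.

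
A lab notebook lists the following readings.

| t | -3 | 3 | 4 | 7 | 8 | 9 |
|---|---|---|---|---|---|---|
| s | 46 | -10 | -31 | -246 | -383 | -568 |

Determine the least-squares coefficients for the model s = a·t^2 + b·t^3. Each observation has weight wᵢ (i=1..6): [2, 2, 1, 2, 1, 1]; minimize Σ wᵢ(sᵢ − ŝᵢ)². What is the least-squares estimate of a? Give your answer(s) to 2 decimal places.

Entries of AᵀWA: Σwᵢ·t^2·t^2 = 16039, Σwᵢ·t^2·t^3 = 126455, Σwᵢ·t^3·t^3 = 1035895.
Moment sums: Σwᵢ·t^2·s = -94476, Σwᵢ·t^3·s = -783932.
Normal equations: [[16039, 126455]; [126455, 1035895]]·[a, b]ᵀ = [-94476, -783932]ᵀ.
Determinant 16039·1035895 − 126455² = 623852880.
a = ((-94476)·1035895 − 126455·(-783932))/623852880 = 2258759/1114023; b = (16039·(-783932) − 126455·(-94476))/623852880 = -39157673/38990805.

a = 2.03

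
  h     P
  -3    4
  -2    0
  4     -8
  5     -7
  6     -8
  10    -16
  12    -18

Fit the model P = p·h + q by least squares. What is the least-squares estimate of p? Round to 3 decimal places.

p = -1.389

Normal-equation sums: Σh·h = 334, Σh = 32, Σ1 = 7.
For MᵀP: Σh·P = -503, ΣP = -53.
Normal equations: [[334, 32]; [32, 7]]·[p, q]ᵀ = [-503, -53]ᵀ.
Eliminating q: 7·(row 1) − 32·(row 2) gives 1314·p = 7·(-503) − 32·(-53) = -1825, so p = -25/18.
Then q = ((-53) − 32·(-25/18))/7 = -11/9.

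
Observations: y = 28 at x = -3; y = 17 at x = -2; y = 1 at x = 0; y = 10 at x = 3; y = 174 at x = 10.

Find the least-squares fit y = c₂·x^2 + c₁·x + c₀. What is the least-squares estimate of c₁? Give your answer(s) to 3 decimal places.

c₁ = -3.123

MᵀM·[c₂, c₁, c₀]ᵀ = Mᵀy reads: 10178·c₂ + 992·c₁ + 122·c₀ = 17810;  992·c₂ + 122·c₁ + 8·c₀ = 1652;  122·c₂ + 8·c₁ + 5·c₀ = 230.
(Σx^2·x^2 = 10178, Σx^2·x = 992, Σx^2 = 122, Σx·x = 122, Σx = 8, Σ1 = 5, Σx^2·y = 17810, Σx·y = 1652, Σy = 230.)
Solving the 3×3 system (Gaussian elimination) gives c₂ = 42907/21039, c₁ = -65698/21039, c₀ = 8660/7013.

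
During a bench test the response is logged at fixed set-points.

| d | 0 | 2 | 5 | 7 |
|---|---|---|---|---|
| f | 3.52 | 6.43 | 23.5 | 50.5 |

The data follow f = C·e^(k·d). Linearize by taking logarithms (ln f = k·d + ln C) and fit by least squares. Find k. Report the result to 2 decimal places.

Let Y = ln f. Fitting Y = k·d + ln C by least squares:
Sums: Σd = 14.0000, Σ(d)² = 78.0000, Σln f = 10.1984, Σd·ln f = 46.9608.
Normal system: [[78.0000, 14.0000]; [14.0000, 4]]·[k, ln C]ᵀ = [46.9608, 10.1984]ᵀ.
Δ = 78.0000·4 − (14.0000)² = 116.0000; k = (46.9608·4 − 14.0000·10.1984)/116.0000 = 0.38849, ln C = (78.0000·10.1984 − 14.0000·46.9608)/116.0000 = 1.18987.

k = 0.39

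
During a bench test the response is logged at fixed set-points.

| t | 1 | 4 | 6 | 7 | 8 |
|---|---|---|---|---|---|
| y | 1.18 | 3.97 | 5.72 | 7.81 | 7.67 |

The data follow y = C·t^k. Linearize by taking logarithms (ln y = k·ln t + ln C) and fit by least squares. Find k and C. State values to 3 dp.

k = 0.921, C = 1.161

Taking logs, ln y = k·ln t + ln C, so regress ln y on ln t.
Over the data: Σln t = 7.2034, Σ(ln t)² = 13.2429, Σln y = 7.3810, Σln t·ln y = 13.2723.
Normal system: [[13.2429, 7.2034]; [7.2034, 5]]·[k, ln C]ᵀ = [13.2723, 7.3810]ᵀ.
Slope k = (n·Σln t·ln y − Σln t·Σln y)/(n·Σ(ln t)² − (Σln t)²) = (5·13.2723 − 7.2034·7.3810)/14.3252 = 0.92098; ln C = (Σln y − k·Σln t)/n = 0.14936, so C = exp(0.14936) = 1.16109.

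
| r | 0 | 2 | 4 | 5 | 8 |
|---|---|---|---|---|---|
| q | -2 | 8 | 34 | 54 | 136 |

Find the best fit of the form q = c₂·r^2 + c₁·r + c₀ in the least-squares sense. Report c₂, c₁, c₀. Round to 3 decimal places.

c₂ = 2.042, c₁ = 0.925, c₀ = -2.029

Entries of XᵀX: Σr^2·r^2 = 4993, Σr^2·r = 709, Σr^2 = 109, Σr·r = 109, Σr = 19, Σ1 = 5.
And Σr^2·q = 10630, Σr·q = 1510, Σq = 230.
XᵀX·[c₂, c₁, c₀]ᵀ = Xᵀq becomes [[4993, 709, 109]; [709, 109, 19]; [109, 19, 5]]·[c₂, c₁, c₀]ᵀ = [10630, 1510, 230]ᵀ.
Row-reducing yields c₂ = 7990/3913, c₁ = 3620/3913, c₀ = -7940/3913.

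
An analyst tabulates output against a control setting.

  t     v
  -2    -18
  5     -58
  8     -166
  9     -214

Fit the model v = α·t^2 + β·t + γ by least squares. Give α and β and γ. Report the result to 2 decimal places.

With design matrix A, AᵀA = [[11298, 1358, 174]; [1358, 174, 20]; [174, 20, 4]] and Aᵀv = [-29480, -3508, -456]ᵀ.
Solving the 3×3 system (Gaussian elimination) gives α = -57196/18901, β = 63530/18901, γ = 382/461.

α = -3.03, β = 3.36, γ = 0.83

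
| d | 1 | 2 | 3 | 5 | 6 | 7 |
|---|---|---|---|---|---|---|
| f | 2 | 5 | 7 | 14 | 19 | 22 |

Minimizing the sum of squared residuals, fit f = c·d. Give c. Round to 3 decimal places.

c = 2.992

With design matrix M, MᵀM = [[124]] and Mᵀf = [371]ᵀ.
Hence c = 371 / 124 ≈ 2.99194.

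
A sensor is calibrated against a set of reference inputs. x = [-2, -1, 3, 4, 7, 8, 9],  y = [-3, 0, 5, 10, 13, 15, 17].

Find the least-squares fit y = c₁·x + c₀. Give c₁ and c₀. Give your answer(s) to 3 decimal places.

c₁ = 1.759, c₀ = 1.107

Sums needed: Σx·x = 224, Σx = 28, Σ1 = 7.
Moment sums: Σx·y = 425, Σy = 57.
det = 224·7 − 28² = 784.
c₁ = (425·7 − 28·57)/784 = 197/112; c₀ = (224·57 − 28·425)/784 = 31/28.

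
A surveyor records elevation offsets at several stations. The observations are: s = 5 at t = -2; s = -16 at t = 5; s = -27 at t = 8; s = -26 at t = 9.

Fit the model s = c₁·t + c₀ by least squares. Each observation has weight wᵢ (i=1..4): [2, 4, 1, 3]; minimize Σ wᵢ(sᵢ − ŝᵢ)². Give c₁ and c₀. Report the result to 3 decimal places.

c₁ = -2.886, c₀ = -1.179

The normal equations are: 415·c₁ + 51·c₀ = -1258;  51·c₁ + 10·c₀ = -159.
(Σwᵢ·t·t = 415, Σwᵢ·t = 51, Σwᵢ·1 = 10, Σwᵢ·t·s = -1258, Σwᵢ·s = -159.)
Eliminating c₀: 10·(row 1) − 51·(row 2) gives 1549·c₁ = 10·(-1258) − 51·(-159) = -4471, so c₁ = -4471/1549.
Then c₀ = ((-159) − 51·(-4471/1549))/10 = -1827/1549.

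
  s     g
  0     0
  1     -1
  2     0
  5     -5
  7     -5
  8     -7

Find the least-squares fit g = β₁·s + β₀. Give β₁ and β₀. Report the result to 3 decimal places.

Entries of XᵀX: Σs·s = 143, Σs = 23, Σ1 = 6.
Moment sums: Σs·g = -117, Σg = -18.
So XᵀX·[β₁, β₀]ᵀ = Xᵀg: [[143, 23]; [23, 6]]·[β₁, β₀]ᵀ = [-117, -18]ᵀ.
det = 143·6 − 23² = 329.
β₁ = ((-117)·6 − 23·(-18))/329 = -288/329; β₀ = (143·(-18) − 23·(-117))/329 = 117/329.

β₁ = -0.875, β₀ = 0.356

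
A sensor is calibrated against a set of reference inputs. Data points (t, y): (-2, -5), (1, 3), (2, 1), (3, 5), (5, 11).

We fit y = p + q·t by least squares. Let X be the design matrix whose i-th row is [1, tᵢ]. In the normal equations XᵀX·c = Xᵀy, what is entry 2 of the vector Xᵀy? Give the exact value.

Entry 2 ↔ basis t, so (Xᵀy)_{2} = Σᵢ (t)·yᵢ = (-2)·(-5) + (1)·(3) + (2)·(1) + (3)·(5) + (5)·(11) = 85.

85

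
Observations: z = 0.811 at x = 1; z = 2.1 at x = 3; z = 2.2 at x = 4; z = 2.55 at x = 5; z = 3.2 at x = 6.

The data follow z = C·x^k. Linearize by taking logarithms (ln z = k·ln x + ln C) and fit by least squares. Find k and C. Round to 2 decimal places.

k = 0.74, C = 0.83

Linearized form: ln z = k·ln x + ln C. From the 5 transformed points,
Sums: Σln x = 5.8861, Σ(ln x)² = 8.9295, Σln z = 3.4202, Σln x·ln z = 5.4988.
Normal system: [[8.9295, 5.8861]; [5.8861, 5]]·[k, ln C]ᵀ = [5.4988, 3.4202]ᵀ.
Δ = 8.9295·5 − (5.8861)² = 10.0010; k = (5.4988·5 − 5.8861·3.4202)/10.0010 = 0.73619, ln C = (8.9295·3.4202 − 5.8861·5.4988)/10.0010 = -0.18263, so C = exp(-0.18263) = 0.83308.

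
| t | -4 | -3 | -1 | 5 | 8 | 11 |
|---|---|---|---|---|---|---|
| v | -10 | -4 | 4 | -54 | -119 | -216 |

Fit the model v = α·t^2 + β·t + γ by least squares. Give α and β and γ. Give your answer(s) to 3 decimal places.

α = -1.501, β = -3.181, γ = 1.014

Normal-equation sums: Σt^2·t^2 = 19700, Σt^2·t = 1876, Σt^2 = 236, Σt·t = 236, Σt = 16, Σ1 = 6.
And Σt^2·v = -35294, Σt·v = -3550, Σv = -399.
Row-reducing yields α = -5751/3832, β = -60951/19160, γ = 9713/9580.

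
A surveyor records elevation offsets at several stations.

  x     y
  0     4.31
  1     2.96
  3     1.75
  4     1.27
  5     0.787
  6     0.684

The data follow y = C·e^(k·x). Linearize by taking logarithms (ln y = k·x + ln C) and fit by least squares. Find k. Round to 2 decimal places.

k = -0.31

Taking logs, ln y = k·x + ln C, so regress ln y on x.
Σx = 19.0000, Σ(x)² = 87.0000, Σln y = 2.7254, Σx·ln y = 0.2437.
Normal system: [[87.0000, 19.0000]; [19.0000, 6]]·[k, ln C]ᵀ = [0.2437, 2.7254]ᵀ.
Slope k = (n·Σx·ln y − Σx·Σln y)/(n·Σ(x)² − (Σx)²) = (6·0.2437 − 19.0000·2.7254)/161.0000 = -0.31255; ln C = (Σln y − k·Σx)/n = 1.44399.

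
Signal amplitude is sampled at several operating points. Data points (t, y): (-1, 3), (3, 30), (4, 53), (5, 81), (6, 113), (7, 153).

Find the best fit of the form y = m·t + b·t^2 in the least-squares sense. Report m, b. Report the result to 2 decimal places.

MᵀM·[m, b]ᵀ = Mᵀy reads: 136·m + 774·b = 2453;  774·m + 4660·b = 14711.
(Σt·t = 136, Σt·t^2 = 774, Σt^2·t^2 = 4660, Σt·y = 2453, Σt^2·y = 14711.)
Eliminating b: 4660·(row 1) − 774·(row 2) gives 34684·m = 4660·2453 − 774·14711 = 44666, so m = 971/754.
Then b = (14711 − 774·(971/754))/4660 = 2219/754.

m = 1.29, b = 2.94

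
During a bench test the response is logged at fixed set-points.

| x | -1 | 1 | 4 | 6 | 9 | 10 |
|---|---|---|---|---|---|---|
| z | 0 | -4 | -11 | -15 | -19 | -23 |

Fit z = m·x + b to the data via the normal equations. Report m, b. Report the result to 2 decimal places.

m = -2.01, b = -2.27

Entries of AᵀA: Σx·x = 235, Σx = 29, Σ1 = 6.
For Aᵀz: Σx·z = -539, Σz = -72.
So AᵀA·[m, b]ᵀ = Aᵀz: [[235, 29]; [29, 6]]·[m, b]ᵀ = [-539, -72]ᵀ.
Eliminating b: 6·(row 1) − 29·(row 2) gives 569·m = 6·(-539) − 29·(-72) = -1146, so m = -1146/569.
Then b = ((-72) − 29·(-1146/569))/6 = -1289/569.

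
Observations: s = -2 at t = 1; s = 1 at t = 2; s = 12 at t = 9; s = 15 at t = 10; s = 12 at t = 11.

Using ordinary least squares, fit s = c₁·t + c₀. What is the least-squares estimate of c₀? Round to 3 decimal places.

c₀ = -2.700

The normal system MᵀM·[c₁, c₀]ᵀ = Mᵀs is [[307, 33]; [33, 5]]·[c₁, c₀]ᵀ = [390, 38]ᵀ.
Δ = 307·5 − 33² = 446.
c₁ = (390·5 − 33·38)/446 = 348/223; c₀ = (307·38 − 33·390)/446 = -602/223.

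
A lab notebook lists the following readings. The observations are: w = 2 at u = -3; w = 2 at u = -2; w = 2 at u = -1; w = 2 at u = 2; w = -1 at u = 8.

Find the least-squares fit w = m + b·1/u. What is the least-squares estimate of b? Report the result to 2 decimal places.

b = -0.82

The normal equations are: 5·m + (-29/24)·b = 7;  (-29/24)·m + (937/576)·b = -67/24.
Δ = 5·(937/576) − (-29/24)² = 961/144.
m = (7·(937/576) − (-29/24)·(-67/24))/(961/144) = 1154/961; b = (5·(-67/24) − (-29/24)·7)/(961/144) = -792/961.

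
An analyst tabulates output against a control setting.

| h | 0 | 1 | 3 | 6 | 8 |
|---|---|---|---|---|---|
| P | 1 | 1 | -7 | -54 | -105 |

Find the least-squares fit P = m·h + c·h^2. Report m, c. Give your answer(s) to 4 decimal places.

m = 3.7786, c = -2.1159

The normal system AᵀA·[m, c]ᵀ = AᵀP is [[110, 756]; [756, 5474]]·[m, c]ᵀ = [-1184, -8726]ᵀ.
Eliminating c: 5474·(row 1) − 756·(row 2) gives 30604·m = 5474·(-1184) − 756·(-8726) = 115640, so m = 4130/1093.
Then c = ((-8726) − 756·(4130/1093))/5474 = -16189/7651.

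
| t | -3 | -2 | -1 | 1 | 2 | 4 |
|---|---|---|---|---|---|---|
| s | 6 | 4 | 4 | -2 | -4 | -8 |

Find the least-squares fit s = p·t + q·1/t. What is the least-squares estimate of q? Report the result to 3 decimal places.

The normal system AᵀA·[p, q]ᵀ = Aᵀs is [[35, 6]; [6, 385/144]]·[p, q]ᵀ = [-72, -14]ᵀ.
Δ = 35·(385/144) − 6² = 8291/144.
p = ((-72)·(385/144) − 6·(-14))/(8291/144) = -15624/8291; q = (35·(-14) − 6·(-72))/(8291/144) = -8352/8291.

q = -1.007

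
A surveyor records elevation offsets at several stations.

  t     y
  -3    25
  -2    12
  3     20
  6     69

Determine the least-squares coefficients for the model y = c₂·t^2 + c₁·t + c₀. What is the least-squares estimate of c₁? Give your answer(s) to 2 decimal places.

c₁ = -0.76

Forming AᵀA = [[1474, 208, 58]; [208, 58, 4]; [58, 4, 4]] and Aᵀy = [2937, 375, 126]ᵀ gives AᵀA·[c₂, c₁, c₀]ᵀ = Aᵀy.
Inverting the 3×3 Gram matrix, [c₂, c₁, c₀]ᵀ = [1255/649, -987/1298, 5479/1298]ᵀ.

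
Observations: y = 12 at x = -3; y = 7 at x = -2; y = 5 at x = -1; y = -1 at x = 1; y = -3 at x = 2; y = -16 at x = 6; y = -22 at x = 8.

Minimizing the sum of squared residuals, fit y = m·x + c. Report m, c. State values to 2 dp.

m = -3.01, c = 2.15

From the data, Σx·x = 119, Σx = 11, Σ1 = 7.
For Aᵀy: Σx·y = -334, Σy = -18.
Normal equations: [[119, 11]; [11, 7]]·[m, c]ᵀ = [-334, -18]ᵀ.
Eliminating c: 7·(row 1) − 11·(row 2) gives 712·m = 7·(-334) − 11·(-18) = -2140, so m = -535/178.
Then c = ((-18) − 11·(-535/178))/7 = 383/178.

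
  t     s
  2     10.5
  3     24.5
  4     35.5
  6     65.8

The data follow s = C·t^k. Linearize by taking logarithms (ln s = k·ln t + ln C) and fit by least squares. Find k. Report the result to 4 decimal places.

With ln sᵢ as the transformed response and ln tᵢ as the regressor:
Σln t = 4.9698, Σ(ln t)² = 6.8196, Σln s = 13.3062, Σln t·ln s = 17.5938.
Normal system: [[6.8196, 4.9698]; [4.9698, 4]]·[k, ln C]ᵀ = [17.5938, 13.3062]ᵀ.
Δ = 6.8196·4 − (4.9698)² = 2.5794; k = (17.5938·4 − 4.9698·13.3062)/2.5794 = 1.64604, ln C = (6.8196·13.3062 − 4.9698·17.5938)/2.5794 = 1.28142.

k = 1.6460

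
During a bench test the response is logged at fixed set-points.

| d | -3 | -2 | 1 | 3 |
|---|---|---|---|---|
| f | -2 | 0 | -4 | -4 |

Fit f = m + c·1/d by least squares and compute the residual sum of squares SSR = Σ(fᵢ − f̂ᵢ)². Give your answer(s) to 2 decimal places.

Sums needed: Σ1 = 4, Σ1/d = 1/2, Σ1/d·1/d = 53/36.
Moment sums: Σf = -10, Σ1/d·f = -14/3.
XᵀX·[m, c]ᵀ = Xᵀf becomes [[4, 1/2]; [1/2, 53/36]]·[m, c]ᵀ = [-10, -14/3]ᵀ.
Δ = 4·(53/36) − (1/2)² = 203/36.
m = ((-10)·(53/36) − (1/2)·(-14/3))/(203/36) = -446/203; c = (4·(-14/3) − (1/2)·(-10))/(203/36) = -492/203.
Residuals: -124/203, 200/203, 18/29, -202/203; SSR = 552/203.

SSR = 2.72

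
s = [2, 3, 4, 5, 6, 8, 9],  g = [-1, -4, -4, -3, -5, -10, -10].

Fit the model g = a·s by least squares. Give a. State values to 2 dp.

a = -1.04

Entries of XᵀX: Σs·s = 235.
Moment sums: Σs·g = -245.
So XᵀX·[a]ᵀ = Xᵀg: [[235]]·[a]ᵀ = [-245]ᵀ.
a = (-245)/235 = -1.04255.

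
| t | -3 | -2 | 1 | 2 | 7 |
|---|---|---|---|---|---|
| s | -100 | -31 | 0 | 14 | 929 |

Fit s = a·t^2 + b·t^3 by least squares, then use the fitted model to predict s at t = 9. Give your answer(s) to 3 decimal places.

ŝ = 2022.509

The normal system AᵀA·[a, b]ᵀ = Aᵀs is [[2515, 16565]; [16565, 118507]]·[a, b]ᵀ = [44553, 321707]ᵀ.
Eliminating b: 118507·(row 1) − 16565·(row 2) gives 23645880·a = 118507·44553 − 16565·321707 = -49234084, so a = -12308521/5911470.
Then b = (321707 − 16565·(-12308521/5911470))/118507 = 3553633/1182294.
At t = 9: ŝ = (-12308521/5911470)·(81) + (3553633/1182294)·(729) = 664222338/328415.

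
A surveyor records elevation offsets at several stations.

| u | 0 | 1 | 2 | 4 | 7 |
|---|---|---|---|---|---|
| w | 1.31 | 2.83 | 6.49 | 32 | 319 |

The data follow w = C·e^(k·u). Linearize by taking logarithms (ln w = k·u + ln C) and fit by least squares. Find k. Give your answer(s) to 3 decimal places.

Linearized form: ln w = k·u + ln C. From the 5 transformed points,
Σu = 14.0000, Σ(u)² = 70.0000, Σln w = 12.4115, Σu·ln w = 59.0001.
Normal system: [[70.0000, 14.0000]; [14.0000, 5]]·[k, ln C]ᵀ = [59.0001, 12.4115]ᵀ.
Δ = 70.0000·5 − (14.0000)² = 154.0000; k = (59.0001·5 − 14.0000·12.4115)/154.0000 = 0.78727, ln C = (70.0000·12.4115 − 14.0000·59.0001)/154.0000 = 0.27794.

k = 0.787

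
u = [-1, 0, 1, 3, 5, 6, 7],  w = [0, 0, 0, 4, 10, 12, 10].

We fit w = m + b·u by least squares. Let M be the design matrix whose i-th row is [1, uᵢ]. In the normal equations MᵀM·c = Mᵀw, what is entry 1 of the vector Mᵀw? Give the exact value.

Entry 1 ↔ basis 1, so (Mᵀw)_{1} = Σᵢ wᵢ = (1)·(0) + (1)·(0) + (1)·(0) + (1)·(4) + (1)·(10) + (1)·(12) + (1)·(10) = 36.

36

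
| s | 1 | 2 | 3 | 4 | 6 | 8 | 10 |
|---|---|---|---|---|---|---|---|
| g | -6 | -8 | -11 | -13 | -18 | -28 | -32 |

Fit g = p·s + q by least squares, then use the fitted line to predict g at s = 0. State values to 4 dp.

ĝ = -1.9251

Setting ∂/∂p … = 0 gives: 230·p + 34·q = -759;  34·p + 7·q = -116.
(Σs·s = 230, Σs = 34, Σ1 = 7, Σs·g = -759, Σg = -116.)
det = 230·7 − 34² = 454.
p = ((-759)·7 − 34·(-116))/454 = -1369/454; q = (230·(-116) − 34·(-759))/454 = -437/227.
At s = 0: ĝ = (-1369/454)·(0) + (-437/227)·(1) = -437/227.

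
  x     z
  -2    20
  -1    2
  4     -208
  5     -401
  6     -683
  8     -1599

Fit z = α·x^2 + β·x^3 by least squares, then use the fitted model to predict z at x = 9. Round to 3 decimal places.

Forming MᵀM = [[6290, 44660]; [44660, 328586]] and Mᵀz = [-140195, -1029815]ᵀ gives MᵀM·[α, β]ᵀ = Mᵀz.
det = 6290·328586 − 44660² = 72290340.
α = ((-140195)·328586 − 44660·(-1029815))/72290340 = -2485879/2409678; β = (6290·(-1029815) − 44660·(-140195))/72290340 = -7214255/2409678.
At x = 9: ẑ = (-2485879/2409678)·(81) + (-7214255/2409678)·(729) = -303363783/133871.

ẑ = -2266.090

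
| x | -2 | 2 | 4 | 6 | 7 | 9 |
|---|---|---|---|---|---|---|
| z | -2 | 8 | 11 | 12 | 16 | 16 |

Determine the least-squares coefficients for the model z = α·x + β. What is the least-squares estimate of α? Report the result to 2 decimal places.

α = 1.65

Setting ∂/∂α … = 0 gives: 190·α + 26·β = 392;  26·α + 6·β = 61.
(Σx·x = 190, Σx = 26, Σ1 = 6, Σx·z = 392, Σz = 61.)
Δ = 190·6 − 26² = 464.
α = (392·6 − 26·61)/464 = 383/232; β = (190·61 − 26·392)/464 = 699/232.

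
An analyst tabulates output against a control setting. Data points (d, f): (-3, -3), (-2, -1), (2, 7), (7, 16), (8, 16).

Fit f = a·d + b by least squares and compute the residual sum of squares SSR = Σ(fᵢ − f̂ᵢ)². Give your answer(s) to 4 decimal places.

With design matrix M, MᵀM = [[130, 12]; [12, 5]] and Mᵀf = [265, 35]ᵀ.
Eliminating b: 5·(row 1) − 12·(row 2) gives 506·a = 5·265 − 12·35 = 905, so a = 905/506.
Then b = (35 − 12·(905/506))/5 = 685/253.
Residuals: -173/506, -3/23, 181/253, 17/22, -257/253; SSR = 1151/506.

SSR = 2.2747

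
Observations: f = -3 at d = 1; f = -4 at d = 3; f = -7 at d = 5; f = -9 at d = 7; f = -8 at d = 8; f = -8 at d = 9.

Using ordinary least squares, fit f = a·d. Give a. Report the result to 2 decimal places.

With design matrix X, XᵀX = [[229]] and Xᵀf = [-249]ᵀ.
Hence a = -249 / 229 ≈ -1.08734.

a = -1.09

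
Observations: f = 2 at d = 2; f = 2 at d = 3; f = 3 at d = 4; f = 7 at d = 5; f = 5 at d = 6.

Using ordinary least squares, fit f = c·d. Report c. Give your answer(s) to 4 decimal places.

c = 0.9667

Sums needed: Σd·d = 90.
Moment sums: Σd·f = 87.
MᵀM·[c]ᵀ = Mᵀf becomes [[90]]·[c]ᵀ = [87]ᵀ.
c = 87/90 = 0.966667.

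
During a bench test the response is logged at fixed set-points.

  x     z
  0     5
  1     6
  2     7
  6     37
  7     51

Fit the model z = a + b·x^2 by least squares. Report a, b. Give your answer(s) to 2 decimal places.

a = 4.38, b = 0.93

Normal-equation sums: Σ1 = 5, Σx^2 = 90, Σx^2·x^2 = 3714.
Right-hand side: Σz = 106, Σx^2·z = 3865.
AᵀA·[a, b]ᵀ = Aᵀz becomes [[5, 90]; [90, 3714]]·[a, b]ᵀ = [106, 3865]ᵀ.
det = 5·3714 − 90² = 10470.
a = (106·3714 − 90·3865)/10470 = 7639/1745; b = (5·3865 − 90·106)/10470 = 1957/2094.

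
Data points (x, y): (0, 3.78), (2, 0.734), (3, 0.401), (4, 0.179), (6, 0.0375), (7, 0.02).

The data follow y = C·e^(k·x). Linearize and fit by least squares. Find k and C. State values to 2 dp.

With ln yᵢ as the transformed response and xᵢ as the regressor:
Over the data: Σx = 22.0000, Σ(x)² = 114.0000, Σln y = -8.8091, Σx·ln y = -57.3260.
Normal system: [[114.0000, 22.0000]; [22.0000, 6]]·[k, ln C]ᵀ = [-57.3260, -8.8091]ᵀ.
Slope k = (n·Σx·ln y − Σx·Σln y)/(n·Σ(x)² − (Σx)²) = (6·-57.3260 − 22.0000·-8.8091)/200.0000 = -0.75078; ln C = (Σln y − k·Σx)/n = 1.28466, so C = exp(1.28466) = 3.61344.

k = -0.75, C = 3.61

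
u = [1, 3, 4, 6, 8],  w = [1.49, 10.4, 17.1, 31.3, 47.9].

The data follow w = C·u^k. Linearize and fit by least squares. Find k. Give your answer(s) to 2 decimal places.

Taking logs, ln w = k·ln u + ln C, so regress ln w on ln u.
Σln u = 6.3561, Σ(ln u)² = 10.6632, Σln w = 12.8924, Σln u·ln w = 20.7243.
Equations: 10.6632·k + 6.3561·ln C = 20.7243;  6.3561·k + 5·ln C = 12.8924.
Slope k = (n·Σln u·ln w − Σln u·Σln w)/(n·Σ(ln u)² − (Σln u)²) = (5·20.7243 − 6.3561·12.8924)/12.9161 = 1.67821; ln C = (Σln w − k·Σln u)/n = 0.44510.

k = 1.68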